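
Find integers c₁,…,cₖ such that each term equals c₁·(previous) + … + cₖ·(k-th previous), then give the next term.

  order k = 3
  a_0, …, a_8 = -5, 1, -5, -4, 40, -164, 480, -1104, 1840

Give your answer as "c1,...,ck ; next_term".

-4,-4,4 ; -1024

  a_3 = -4·-5 + -4·1 + 4·-5 = -4
  a_4 = -4·-4 + -4·-5 + 4·1 = 40
  a_5 = -4·40 + -4·-4 + 4·-5 = -164
  a_6 = -4·-164 + -4·40 + 4·-4 = 480
  a_7 = -4·480 + -4·-164 + 4·40 = -1104
  a_8 = -4·-1104 + -4·480 + 4·-164 = 1840
  a_9 = -4·1840 + -4·-1104 + 4·480 = -1024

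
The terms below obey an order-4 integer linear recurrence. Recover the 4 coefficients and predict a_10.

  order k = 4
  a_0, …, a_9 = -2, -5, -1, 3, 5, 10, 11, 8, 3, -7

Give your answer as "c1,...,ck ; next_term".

1,0,0,-1 ; -18

  a_4 = 1·3 + 0·-1 + 0·-5 + -1·-2 = 5
  a_5 = 1·5 + 0·3 + 0·-1 + -1·-5 = 10
  a_6 = 1·10 + 0·5 + 0·3 + -1·-1 = 11
  a_7 = 1·11 + 0·10 + 0·5 + -1·3 = 8
  a_8 = 1·8 + 0·11 + 0·10 + -1·5 = 3
  a_9 = 1·3 + 0·8 + 0·11 + -1·10 = -7
  a_10 = 1·-7 + 0·3 + 0·8 + -1·11 = -18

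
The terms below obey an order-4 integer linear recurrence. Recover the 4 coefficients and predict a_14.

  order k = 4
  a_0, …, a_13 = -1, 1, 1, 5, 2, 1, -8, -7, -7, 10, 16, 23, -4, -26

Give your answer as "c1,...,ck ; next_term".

1,0,-2,1 ; -56

  a_4 = 1·5 + 0·1 + -2·1 + 1·-1 = 2
  a_5 = 1·2 + 0·5 + -2·1 + 1·1 = 1
  a_6 = 1·1 + 0·2 + -2·5 + 1·1 = -8
  a_7 = 1·-8 + 0·1 + -2·2 + 1·5 = -7
  a_8 = 1·-7 + 0·-8 + -2·1 + 1·2 = -7
  a_9 = 1·-7 + 0·-7 + -2·-8 + 1·1 = 10
  a_10 = 1·10 + 0·-7 + -2·-7 + 1·-8 = 16
  a_11 = 1·16 + 0·10 + -2·-7 + 1·-7 = 23
  a_12 = 1·23 + 0·16 + -2·10 + 1·-7 = -4
  a_13 = 1·-4 + 0·23 + -2·16 + 1·10 = -26
  a_14 = 1·-26 + 0·-4 + -2·23 + 1·16 = -56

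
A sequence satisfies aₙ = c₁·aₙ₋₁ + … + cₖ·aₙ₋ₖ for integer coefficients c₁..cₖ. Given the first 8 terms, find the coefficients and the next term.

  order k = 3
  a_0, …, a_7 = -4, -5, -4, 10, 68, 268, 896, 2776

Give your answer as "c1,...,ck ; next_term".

4,-2,-4 ; 8240

  a_3 = 4·-4 + -2·-5 + -4·-4 = 10
  a_4 = 4·10 + -2·-4 + -4·-5 = 68
  a_5 = 4·68 + -2·10 + -4·-4 = 268
  a_6 = 4·268 + -2·68 + -4·10 = 896
  a_7 = 4·896 + -2·268 + -4·68 = 2776
  a_8 = 4·2776 + -2·896 + -4·268 = 8240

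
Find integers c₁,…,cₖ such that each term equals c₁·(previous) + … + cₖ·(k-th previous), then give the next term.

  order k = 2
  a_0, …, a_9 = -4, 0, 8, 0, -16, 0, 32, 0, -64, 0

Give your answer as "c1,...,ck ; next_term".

0,-2 ; 128

  a_2 = 0·0 + -2·-4 = 8
  a_3 = 0·8 + -2·0 = 0
  a_4 = 0·0 + -2·8 = -16
  a_5 = 0·-16 + -2·0 = 0
  a_6 = 0·0 + -2·-16 = 32
  a_7 = 0·32 + -2·0 = 0
  a_8 = 0·0 + -2·32 = -64
  a_9 = 0·-64 + -2·0 = 0
  a_10 = 0·0 + -2·-64 = 128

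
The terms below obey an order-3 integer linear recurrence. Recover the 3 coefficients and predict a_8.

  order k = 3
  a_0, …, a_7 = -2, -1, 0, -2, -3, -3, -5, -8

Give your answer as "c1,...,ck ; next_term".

  a_3 = 1·0 + 0·-1 + 1·-2 = -2
  a_4 = 1·-2 + 0·0 + 1·-1 = -3
  a_5 = 1·-3 + 0·-2 + 1·0 = -3
  a_6 = 1·-3 + 0·-3 + 1·-2 = -5
  a_7 = 1·-5 + 0·-3 + 1·-3 = -8
  a_8 = 1·-8 + 0·-5 + 1·-3 = -11

1,0,1 ; -11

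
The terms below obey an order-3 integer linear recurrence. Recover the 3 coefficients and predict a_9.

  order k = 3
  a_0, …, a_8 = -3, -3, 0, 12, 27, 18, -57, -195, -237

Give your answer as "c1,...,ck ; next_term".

  a_3 = 2·0 + -3·-3 + -1·-3 = 12
  a_4 = 2·12 + -3·0 + -1·-3 = 27
  a_5 = 2·27 + -3·12 + -1·0 = 18
  a_6 = 2·18 + -3·27 + -1·12 = -57
  a_7 = 2·-57 + -3·18 + -1·27 = -195
  a_8 = 2·-195 + -3·-57 + -1·18 = -237
  a_9 = 2·-237 + -3·-195 + -1·-57 = 168

2,-3,-1 ; 168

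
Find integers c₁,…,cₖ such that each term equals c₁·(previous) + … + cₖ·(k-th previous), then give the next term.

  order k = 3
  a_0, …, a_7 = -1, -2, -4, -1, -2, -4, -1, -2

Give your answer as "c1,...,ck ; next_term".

0,0,1 ; -4

  a_3 = 0·-4 + 0·-2 + 1·-1 = -1
  a_4 = 0·-1 + 0·-4 + 1·-2 = -2
  a_5 = 0·-2 + 0·-1 + 1·-4 = -4
  a_6 = 0·-4 + 0·-2 + 1·-1 = -1
  a_7 = 0·-1 + 0·-4 + 1·-2 = -2
  a_8 = 0·-2 + 0·-1 + 1·-4 = -4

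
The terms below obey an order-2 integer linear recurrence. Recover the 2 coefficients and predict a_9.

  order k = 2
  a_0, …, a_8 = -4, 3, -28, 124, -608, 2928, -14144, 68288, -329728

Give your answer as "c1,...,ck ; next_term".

-4,4 ; 1592064

  a_2 = -4·3 + 4·-4 = -28
  a_3 = -4·-28 + 4·3 = 124
  a_4 = -4·124 + 4·-28 = -608
  a_5 = -4·-608 + 4·124 = 2928
  a_6 = -4·2928 + 4·-608 = -14144
  a_7 = -4·-14144 + 4·2928 = 68288
  a_8 = -4·68288 + 4·-14144 = -329728
  a_9 = -4·-329728 + 4·68288 = 1592064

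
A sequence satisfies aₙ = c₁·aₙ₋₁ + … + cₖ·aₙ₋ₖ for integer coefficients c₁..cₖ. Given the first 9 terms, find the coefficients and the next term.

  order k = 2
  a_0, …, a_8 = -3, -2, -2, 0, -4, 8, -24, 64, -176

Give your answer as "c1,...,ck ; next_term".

  a_2 = -2·-2 + 2·-3 = -2
  a_3 = -2·-2 + 2·-2 = 0
  a_4 = -2·0 + 2·-2 = -4
  a_5 = -2·-4 + 2·0 = 8
  a_6 = -2·8 + 2·-4 = -24
  a_7 = -2·-24 + 2·8 = 64
  a_8 = -2·64 + 2·-24 = -176
  a_9 = -2·-176 + 2·64 = 480

-2,2 ; 480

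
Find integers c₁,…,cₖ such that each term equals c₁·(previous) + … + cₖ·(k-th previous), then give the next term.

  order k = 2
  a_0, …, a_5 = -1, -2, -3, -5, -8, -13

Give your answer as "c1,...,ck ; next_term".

1,1 ; -21

  a_2 = 1·-2 + 1·-1 = -3
  a_3 = 1·-3 + 1·-2 = -5
  a_4 = 1·-5 + 1·-3 = -8
  a_5 = 1·-8 + 1·-5 = -13
  a_6 = 1·-13 + 1·-8 = -21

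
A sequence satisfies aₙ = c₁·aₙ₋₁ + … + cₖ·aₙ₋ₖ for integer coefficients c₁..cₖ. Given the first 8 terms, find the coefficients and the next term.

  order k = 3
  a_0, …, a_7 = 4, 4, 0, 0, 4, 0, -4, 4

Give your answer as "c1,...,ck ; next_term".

0,-1,1 ; 4

  a_3 = 0·0 + -1·4 + 1·4 = 0
  a_4 = 0·0 + -1·0 + 1·4 = 4
  a_5 = 0·4 + -1·0 + 1·0 = 0
  a_6 = 0·0 + -1·4 + 1·0 = -4
  a_7 = 0·-4 + -1·0 + 1·4 = 4
  a_8 = 0·4 + -1·-4 + 1·0 = 4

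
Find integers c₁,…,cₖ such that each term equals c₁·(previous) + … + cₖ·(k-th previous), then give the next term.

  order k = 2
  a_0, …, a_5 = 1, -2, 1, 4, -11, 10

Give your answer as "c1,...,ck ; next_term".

-2,-3 ; 13

  a_2 = -2·-2 + -3·1 = 1
  a_3 = -2·1 + -3·-2 = 4
  a_4 = -2·4 + -3·1 = -11
  a_5 = -2·-11 + -3·4 = 10
  a_6 = -2·10 + -3·-11 = 13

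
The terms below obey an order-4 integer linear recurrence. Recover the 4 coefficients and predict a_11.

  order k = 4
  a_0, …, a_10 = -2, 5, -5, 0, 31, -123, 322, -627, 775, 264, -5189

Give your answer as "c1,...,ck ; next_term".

-3,-2,3,-3 ; 19245

  a_4 = -3·0 + -2·-5 + 3·5 + -3·-2 = 31
  a_5 = -3·31 + -2·0 + 3·-5 + -3·5 = -123
  a_6 = -3·-123 + -2·31 + 3·0 + -3·-5 = 322
  a_7 = -3·322 + -2·-123 + 3·31 + -3·0 = -627
  a_8 = -3·-627 + -2·322 + 3·-123 + -3·31 = 775
  a_9 = -3·775 + -2·-627 + 3·322 + -3·-123 = 264
  a_10 = -3·264 + -2·775 + 3·-627 + -3·322 = -5189
  a_11 = -3·-5189 + -2·264 + 3·775 + -3·-627 = 19245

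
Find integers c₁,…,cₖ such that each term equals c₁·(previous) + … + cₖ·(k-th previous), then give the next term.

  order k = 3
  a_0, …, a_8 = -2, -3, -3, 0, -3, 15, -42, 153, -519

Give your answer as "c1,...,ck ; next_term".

-2,4,-3 ; 1776

  a_3 = -2·-3 + 4·-3 + -3·-2 = 0
  a_4 = -2·0 + 4·-3 + -3·-3 = -3
  a_5 = -2·-3 + 4·0 + -3·-3 = 15
  a_6 = -2·15 + 4·-3 + -3·0 = -42
  a_7 = -2·-42 + 4·15 + -3·-3 = 153
  a_8 = -2·153 + 4·-42 + -3·15 = -519
  a_9 = -2·-519 + 4·153 + -3·-42 = 1776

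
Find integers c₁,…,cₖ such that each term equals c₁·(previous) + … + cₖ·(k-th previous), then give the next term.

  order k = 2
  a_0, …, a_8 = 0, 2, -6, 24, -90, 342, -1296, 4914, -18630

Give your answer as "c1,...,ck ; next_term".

-3,3 ; 70632

  a_2 = -3·2 + 3·0 = -6
  a_3 = -3·-6 + 3·2 = 24
  a_4 = -3·24 + 3·-6 = -90
  a_5 = -3·-90 + 3·24 = 342
  a_6 = -3·342 + 3·-90 = -1296
  a_7 = -3·-1296 + 3·342 = 4914
  a_8 = -3·4914 + 3·-1296 = -18630
  a_9 = -3·-18630 + 3·4914 = 70632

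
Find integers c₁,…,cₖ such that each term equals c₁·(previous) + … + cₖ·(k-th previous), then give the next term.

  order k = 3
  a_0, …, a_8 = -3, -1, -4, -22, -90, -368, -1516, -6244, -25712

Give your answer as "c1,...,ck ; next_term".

4,0,2 ; -105880

  a_3 = 4·-4 + 0·-1 + 2·-3 = -22
  a_4 = 4·-22 + 0·-4 + 2·-1 = -90
  a_5 = 4·-90 + 0·-22 + 2·-4 = -368
  a_6 = 4·-368 + 0·-90 + 2·-22 = -1516
  a_7 = 4·-1516 + 0·-368 + 2·-90 = -6244
  a_8 = 4·-6244 + 0·-1516 + 2·-368 = -25712
  a_9 = 4·-25712 + 0·-6244 + 2·-1516 = -105880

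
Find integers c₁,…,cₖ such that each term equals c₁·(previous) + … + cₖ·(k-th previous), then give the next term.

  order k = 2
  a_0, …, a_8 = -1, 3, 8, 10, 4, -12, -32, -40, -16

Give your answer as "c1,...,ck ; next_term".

2,-2 ; 48

  a_2 = 2·3 + -2·-1 = 8
  a_3 = 2·8 + -2·3 = 10
  a_4 = 2·10 + -2·8 = 4
  a_5 = 2·4 + -2·10 = -12
  a_6 = 2·-12 + -2·4 = -32
  a_7 = 2·-32 + -2·-12 = -40
  a_8 = 2·-40 + -2·-32 = -16
  a_9 = 2·-16 + -2·-40 = 48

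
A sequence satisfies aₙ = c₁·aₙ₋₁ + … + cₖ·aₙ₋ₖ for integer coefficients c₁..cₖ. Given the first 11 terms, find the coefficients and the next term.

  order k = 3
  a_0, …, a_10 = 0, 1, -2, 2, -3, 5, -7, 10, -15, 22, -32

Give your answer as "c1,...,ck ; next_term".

-1,0,-1 ; 47

  a_3 = -1·-2 + 0·1 + -1·0 = 2
  a_4 = -1·2 + 0·-2 + -1·1 = -3
  a_5 = -1·-3 + 0·2 + -1·-2 = 5
  a_6 = -1·5 + 0·-3 + -1·2 = -7
  a_7 = -1·-7 + 0·5 + -1·-3 = 10
  a_8 = -1·10 + 0·-7 + -1·5 = -15
  a_9 = -1·-15 + 0·10 + -1·-7 = 22
  a_10 = -1·22 + 0·-15 + -1·10 = -32
  a_11 = -1·-32 + 0·22 + -1·-15 = 47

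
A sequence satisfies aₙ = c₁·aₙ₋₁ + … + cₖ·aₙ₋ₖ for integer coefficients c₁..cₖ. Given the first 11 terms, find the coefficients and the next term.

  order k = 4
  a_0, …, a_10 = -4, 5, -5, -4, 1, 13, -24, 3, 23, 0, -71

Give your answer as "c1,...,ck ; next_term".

  a_4 = -1·-4 + -1·-5 + 0·5 + 2·-4 = 1
  a_5 = -1·1 + -1·-4 + 0·-5 + 2·5 = 13
  a_6 = -1·13 + -1·1 + 0·-4 + 2·-5 = -24
  a_7 = -1·-24 + -1·13 + 0·1 + 2·-4 = 3
  a_8 = -1·3 + -1·-24 + 0·13 + 2·1 = 23
  a_9 = -1·23 + -1·3 + 0·-24 + 2·13 = 0
  a_10 = -1·0 + -1·23 + 0·3 + 2·-24 = -71
  a_11 = -1·-71 + -1·0 + 0·23 + 2·3 = 77

-1,-1,0,2 ; 77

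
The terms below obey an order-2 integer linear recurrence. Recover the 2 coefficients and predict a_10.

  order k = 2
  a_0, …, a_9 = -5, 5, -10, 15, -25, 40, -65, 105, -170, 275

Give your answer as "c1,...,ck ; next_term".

-1,1 ; -445

  a_2 = -1·5 + 1·-5 = -10
  a_3 = -1·-10 + 1·5 = 15
  a_4 = -1·15 + 1·-10 = -25
  a_5 = -1·-25 + 1·15 = 40
  a_6 = -1·40 + 1·-25 = -65
  a_7 = -1·-65 + 1·40 = 105
  a_8 = -1·105 + 1·-65 = -170
  a_9 = -1·-170 + 1·105 = 275
  a_10 = -1·275 + 1·-170 = -445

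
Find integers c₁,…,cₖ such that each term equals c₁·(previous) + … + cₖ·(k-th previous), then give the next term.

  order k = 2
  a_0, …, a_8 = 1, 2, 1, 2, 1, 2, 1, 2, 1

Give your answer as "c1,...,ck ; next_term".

  a_2 = 0·2 + 1·1 = 1
  a_3 = 0·1 + 1·2 = 2
  a_4 = 0·2 + 1·1 = 1
  a_5 = 0·1 + 1·2 = 2
  a_6 = 0·2 + 1·1 = 1
  a_7 = 0·1 + 1·2 = 2
  a_8 = 0·2 + 1·1 = 1
  a_9 = 0·1 + 1·2 = 2

0,1 ; 2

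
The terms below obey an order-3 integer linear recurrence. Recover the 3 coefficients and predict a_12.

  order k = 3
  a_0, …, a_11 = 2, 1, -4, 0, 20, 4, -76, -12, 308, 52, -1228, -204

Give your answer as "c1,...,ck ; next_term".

1,-4,4 ; 4916

  a_3 = 1·-4 + -4·1 + 4·2 = 0
  a_4 = 1·0 + -4·-4 + 4·1 = 20
  a_5 = 1·20 + -4·0 + 4·-4 = 4
  a_6 = 1·4 + -4·20 + 4·0 = -76
  a_7 = 1·-76 + -4·4 + 4·20 = -12
  a_8 = 1·-12 + -4·-76 + 4·4 = 308
  a_9 = 1·308 + -4·-12 + 4·-76 = 52
  a_10 = 1·52 + -4·308 + 4·-12 = -1228
  a_11 = 1·-1228 + -4·52 + 4·308 = -204
  a_12 = 1·-204 + -4·-1228 + 4·52 = 4916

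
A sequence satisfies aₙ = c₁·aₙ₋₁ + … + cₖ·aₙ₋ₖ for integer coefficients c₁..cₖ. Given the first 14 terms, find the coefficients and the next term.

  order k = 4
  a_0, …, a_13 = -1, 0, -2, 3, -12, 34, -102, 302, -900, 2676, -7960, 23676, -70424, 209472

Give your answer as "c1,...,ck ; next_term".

-2,2,-2,2 ; -623064

  a_4 = -2·3 + 2·-2 + -2·0 + 2·-1 = -12
  a_5 = -2·-12 + 2·3 + -2·-2 + 2·0 = 34
  a_6 = -2·34 + 2·-12 + -2·3 + 2·-2 = -102
  a_7 = -2·-102 + 2·34 + -2·-12 + 2·3 = 302
  a_8 = -2·302 + 2·-102 + -2·34 + 2·-12 = -900
  a_9 = -2·-900 + 2·302 + -2·-102 + 2·34 = 2676
  a_10 = -2·2676 + 2·-900 + -2·302 + 2·-102 = -7960
  a_11 = -2·-7960 + 2·2676 + -2·-900 + 2·302 = 23676
  a_12 = -2·23676 + 2·-7960 + -2·2676 + 2·-900 = -70424
  a_13 = -2·-70424 + 2·23676 + -2·-7960 + 2·2676 = 209472
  a_14 = -2·209472 + 2·-70424 + -2·23676 + 2·-7960 = -623064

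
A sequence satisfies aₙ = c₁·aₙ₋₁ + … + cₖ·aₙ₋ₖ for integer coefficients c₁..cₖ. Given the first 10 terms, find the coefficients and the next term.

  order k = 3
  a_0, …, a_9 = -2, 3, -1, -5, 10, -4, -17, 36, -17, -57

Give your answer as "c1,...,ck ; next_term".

-2,-3,-1 ; 129

  a_3 = -2·-1 + -3·3 + -1·-2 = -5
  a_4 = -2·-5 + -3·-1 + -1·3 = 10
  a_5 = -2·10 + -3·-5 + -1·-1 = -4
  a_6 = -2·-4 + -3·10 + -1·-5 = -17
  a_7 = -2·-17 + -3·-4 + -1·10 = 36
  a_8 = -2·36 + -3·-17 + -1·-4 = -17
  a_9 = -2·-17 + -3·36 + -1·-17 = -57
  a_10 = -2·-57 + -3·-17 + -1·36 = 129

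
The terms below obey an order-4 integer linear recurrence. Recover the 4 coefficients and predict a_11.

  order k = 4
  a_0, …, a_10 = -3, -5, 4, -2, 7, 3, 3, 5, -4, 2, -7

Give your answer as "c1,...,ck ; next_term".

  a_4 = 0·-2 + 1·4 + 0·-5 + -1·-3 = 7
  a_5 = 0·7 + 1·-2 + 0·4 + -1·-5 = 3
  a_6 = 0·3 + 1·7 + 0·-2 + -1·4 = 3
  a_7 = 0·3 + 1·3 + 0·7 + -1·-2 = 5
  a_8 = 0·5 + 1·3 + 0·3 + -1·7 = -4
  a_9 = 0·-4 + 1·5 + 0·3 + -1·3 = 2
  a_10 = 0·2 + 1·-4 + 0·5 + -1·3 = -7
  a_11 = 0·-7 + 1·2 + 0·-4 + -1·5 = -3

0,1,0,-1 ; -3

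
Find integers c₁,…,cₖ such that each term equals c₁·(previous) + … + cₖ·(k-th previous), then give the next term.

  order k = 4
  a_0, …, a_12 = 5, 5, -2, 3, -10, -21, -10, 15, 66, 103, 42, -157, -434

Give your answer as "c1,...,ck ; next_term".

  a_4 = 1·3 + -1·-2 + -1·5 + -2·5 = -10
  a_5 = 1·-10 + -1·3 + -1·-2 + -2·5 = -21
  a_6 = 1·-21 + -1·-10 + -1·3 + -2·-2 = -10
  a_7 = 1·-10 + -1·-21 + -1·-10 + -2·3 = 15
  a_8 = 1·15 + -1·-10 + -1·-21 + -2·-10 = 66
  a_9 = 1·66 + -1·15 + -1·-10 + -2·-21 = 103
  a_10 = 1·103 + -1·66 + -1·15 + -2·-10 = 42
  a_11 = 1·42 + -1·103 + -1·66 + -2·15 = -157
  a_12 = 1·-157 + -1·42 + -1·103 + -2·66 = -434
  a_13 = 1·-434 + -1·-157 + -1·42 + -2·103 = -525

1,-1,-1,-2 ; -525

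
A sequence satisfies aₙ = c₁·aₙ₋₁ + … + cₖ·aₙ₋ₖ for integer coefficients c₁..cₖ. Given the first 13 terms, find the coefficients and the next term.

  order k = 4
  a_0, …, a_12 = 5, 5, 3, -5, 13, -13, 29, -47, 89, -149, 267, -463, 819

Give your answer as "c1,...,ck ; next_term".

  a_4 = -1·-5 + 1·3 + 0·5 + 1·5 = 13
  a_5 = -1·13 + 1·-5 + 0·3 + 1·5 = -13
  a_6 = -1·-13 + 1·13 + 0·-5 + 1·3 = 29
  a_7 = -1·29 + 1·-13 + 0·13 + 1·-5 = -47
  a_8 = -1·-47 + 1·29 + 0·-13 + 1·13 = 89
  a_9 = -1·89 + 1·-47 + 0·29 + 1·-13 = -149
  a_10 = -1·-149 + 1·89 + 0·-47 + 1·29 = 267
  a_11 = -1·267 + 1·-149 + 0·89 + 1·-47 = -463
  a_12 = -1·-463 + 1·267 + 0·-149 + 1·89 = 819
  a_13 = -1·819 + 1·-463 + 0·267 + 1·-149 = -1431

-1,1,0,1 ; -1431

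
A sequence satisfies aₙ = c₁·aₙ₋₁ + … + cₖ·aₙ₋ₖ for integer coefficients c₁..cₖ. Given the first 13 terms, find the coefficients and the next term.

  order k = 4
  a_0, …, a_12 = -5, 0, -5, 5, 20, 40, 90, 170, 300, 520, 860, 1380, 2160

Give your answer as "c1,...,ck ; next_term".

  a_4 = 2·5 + 0·-5 + 0·0 + -2·-5 = 20
  a_5 = 2·20 + 0·5 + 0·-5 + -2·0 = 40
  a_6 = 2·40 + 0·20 + 0·5 + -2·-5 = 90
  a_7 = 2·90 + 0·40 + 0·20 + -2·5 = 170
  a_8 = 2·170 + 0·90 + 0·40 + -2·20 = 300
  a_9 = 2·300 + 0·170 + 0·90 + -2·40 = 520
  a_10 = 2·520 + 0·300 + 0·170 + -2·90 = 860
  a_11 = 2·860 + 0·520 + 0·300 + -2·170 = 1380
  a_12 = 2·1380 + 0·860 + 0·520 + -2·300 = 2160
  a_13 = 2·2160 + 0·1380 + 0·860 + -2·520 = 3280

2,0,0,-2 ; 3280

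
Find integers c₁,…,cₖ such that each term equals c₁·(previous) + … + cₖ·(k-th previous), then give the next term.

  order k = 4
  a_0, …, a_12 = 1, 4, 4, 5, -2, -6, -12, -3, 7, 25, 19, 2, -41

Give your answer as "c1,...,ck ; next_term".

1,0,-2,1 ; -54

  a_4 = 1·5 + 0·4 + -2·4 + 1·1 = -2
  a_5 = 1·-2 + 0·5 + -2·4 + 1·4 = -6
  a_6 = 1·-6 + 0·-2 + -2·5 + 1·4 = -12
  a_7 = 1·-12 + 0·-6 + -2·-2 + 1·5 = -3
  a_8 = 1·-3 + 0·-12 + -2·-6 + 1·-2 = 7
  a_9 = 1·7 + 0·-3 + -2·-12 + 1·-6 = 25
  a_10 = 1·25 + 0·7 + -2·-3 + 1·-12 = 19
  a_11 = 1·19 + 0·25 + -2·7 + 1·-3 = 2
  a_12 = 1·2 + 0·19 + -2·25 + 1·7 = -41
  a_13 = 1·-41 + 0·2 + -2·19 + 1·25 = -54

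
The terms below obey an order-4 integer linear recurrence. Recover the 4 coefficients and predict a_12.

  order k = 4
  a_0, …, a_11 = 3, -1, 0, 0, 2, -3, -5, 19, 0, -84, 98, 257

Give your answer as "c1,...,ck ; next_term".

-1,-4,1,1 ; -733

  a_4 = -1·0 + -4·0 + 1·-1 + 1·3 = 2
  a_5 = -1·2 + -4·0 + 1·0 + 1·-1 = -3
  a_6 = -1·-3 + -4·2 + 1·0 + 1·0 = -5
  a_7 = -1·-5 + -4·-3 + 1·2 + 1·0 = 19
  a_8 = -1·19 + -4·-5 + 1·-3 + 1·2 = 0
  a_9 = -1·0 + -4·19 + 1·-5 + 1·-3 = -84
  a_10 = -1·-84 + -4·0 + 1·19 + 1·-5 = 98
  a_11 = -1·98 + -4·-84 + 1·0 + 1·19 = 257
  a_12 = -1·257 + -4·98 + 1·-84 + 1·0 = -733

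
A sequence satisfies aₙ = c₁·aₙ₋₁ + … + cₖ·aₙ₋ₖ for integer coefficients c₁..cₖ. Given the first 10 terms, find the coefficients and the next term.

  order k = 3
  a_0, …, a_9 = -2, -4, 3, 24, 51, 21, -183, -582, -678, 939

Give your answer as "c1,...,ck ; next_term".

2,-3,-3 ; 5658

  a_3 = 2·3 + -3·-4 + -3·-2 = 24
  a_4 = 2·24 + -3·3 + -3·-4 = 51
  a_5 = 2·51 + -3·24 + -3·3 = 21
  a_6 = 2·21 + -3·51 + -3·24 = -183
  a_7 = 2·-183 + -3·21 + -3·51 = -582
  a_8 = 2·-582 + -3·-183 + -3·21 = -678
  a_9 = 2·-678 + -3·-582 + -3·-183 = 939
  a_10 = 2·939 + -3·-678 + -3·-582 = 5658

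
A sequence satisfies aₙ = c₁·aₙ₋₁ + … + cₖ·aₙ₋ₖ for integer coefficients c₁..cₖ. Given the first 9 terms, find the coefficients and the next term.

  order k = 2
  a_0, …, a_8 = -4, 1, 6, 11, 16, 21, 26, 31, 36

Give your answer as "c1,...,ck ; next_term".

  a_2 = 2·1 + -1·-4 = 6
  a_3 = 2·6 + -1·1 = 11
  a_4 = 2·11 + -1·6 = 16
  a_5 = 2·16 + -1·11 = 21
  a_6 = 2·21 + -1·16 = 26
  a_7 = 2·26 + -1·21 = 31
  a_8 = 2·31 + -1·26 = 36
  a_9 = 2·36 + -1·31 = 41

2,-1 ; 41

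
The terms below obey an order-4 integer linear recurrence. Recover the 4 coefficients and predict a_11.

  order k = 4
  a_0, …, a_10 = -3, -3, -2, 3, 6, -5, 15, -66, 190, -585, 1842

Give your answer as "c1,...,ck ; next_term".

-3,0,-2,-3 ; -5708

  a_4 = -3·3 + 0·-2 + -2·-3 + -3·-3 = 6
  a_5 = -3·6 + 0·3 + -2·-2 + -3·-3 = -5
  a_6 = -3·-5 + 0·6 + -2·3 + -3·-2 = 15
  a_7 = -3·15 + 0·-5 + -2·6 + -3·3 = -66
  a_8 = -3·-66 + 0·15 + -2·-5 + -3·6 = 190
  a_9 = -3·190 + 0·-66 + -2·15 + -3·-5 = -585
  a_10 = -3·-585 + 0·190 + -2·-66 + -3·15 = 1842
  a_11 = -3·1842 + 0·-585 + -2·190 + -3·-66 = -5708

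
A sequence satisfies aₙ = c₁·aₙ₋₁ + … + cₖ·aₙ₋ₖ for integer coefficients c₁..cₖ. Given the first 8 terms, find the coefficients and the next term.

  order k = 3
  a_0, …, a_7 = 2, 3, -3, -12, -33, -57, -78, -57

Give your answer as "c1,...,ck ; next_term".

  a_3 = 2·-3 + 0·3 + -3·2 = -12
  a_4 = 2·-12 + 0·-3 + -3·3 = -33
  a_5 = 2·-33 + 0·-12 + -3·-3 = -57
  a_6 = 2·-57 + 0·-33 + -3·-12 = -78
  a_7 = 2·-78 + 0·-57 + -3·-33 = -57
  a_8 = 2·-57 + 0·-78 + -3·-57 = 57

2,0,-3 ; 57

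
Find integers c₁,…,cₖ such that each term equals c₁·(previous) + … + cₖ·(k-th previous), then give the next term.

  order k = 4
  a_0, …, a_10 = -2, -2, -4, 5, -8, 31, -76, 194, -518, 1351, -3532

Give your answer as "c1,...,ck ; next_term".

-2,1,-2,-1 ; 9257

  a_4 = -2·5 + 1·-4 + -2·-2 + -1·-2 = -8
  a_5 = -2·-8 + 1·5 + -2·-4 + -1·-2 = 31
  a_6 = -2·31 + 1·-8 + -2·5 + -1·-4 = -76
  a_7 = -2·-76 + 1·31 + -2·-8 + -1·5 = 194
  a_8 = -2·194 + 1·-76 + -2·31 + -1·-8 = -518
  a_9 = -2·-518 + 1·194 + -2·-76 + -1·31 = 1351
  a_10 = -2·1351 + 1·-518 + -2·194 + -1·-76 = -3532
  a_11 = -2·-3532 + 1·1351 + -2·-518 + -1·194 = 9257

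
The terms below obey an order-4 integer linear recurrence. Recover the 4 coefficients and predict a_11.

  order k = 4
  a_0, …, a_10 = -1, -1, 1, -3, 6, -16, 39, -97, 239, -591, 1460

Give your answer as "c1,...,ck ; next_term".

-2,1,0,1 ; -3608

  a_4 = -2·-3 + 1·1 + 0·-1 + 1·-1 = 6
  a_5 = -2·6 + 1·-3 + 0·1 + 1·-1 = -16
  a_6 = -2·-16 + 1·6 + 0·-3 + 1·1 = 39
  a_7 = -2·39 + 1·-16 + 0·6 + 1·-3 = -97
  a_8 = -2·-97 + 1·39 + 0·-16 + 1·6 = 239
  a_9 = -2·239 + 1·-97 + 0·39 + 1·-16 = -591
  a_10 = -2·-591 + 1·239 + 0·-97 + 1·39 = 1460
  a_11 = -2·1460 + 1·-591 + 0·239 + 1·-97 = -3608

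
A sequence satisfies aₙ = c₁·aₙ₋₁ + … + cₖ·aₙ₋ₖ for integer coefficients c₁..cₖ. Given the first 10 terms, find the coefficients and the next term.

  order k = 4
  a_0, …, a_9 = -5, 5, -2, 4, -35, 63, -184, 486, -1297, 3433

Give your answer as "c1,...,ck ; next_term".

  a_4 = -1·4 + 3·-2 + -3·5 + 2·-5 = -35
  a_5 = -1·-35 + 3·4 + -3·-2 + 2·5 = 63
  a_6 = -1·63 + 3·-35 + -3·4 + 2·-2 = -184
  a_7 = -1·-184 + 3·63 + -3·-35 + 2·4 = 486
  a_8 = -1·486 + 3·-184 + -3·63 + 2·-35 = -1297
  a_9 = -1·-1297 + 3·486 + -3·-184 + 2·63 = 3433
  a_10 = -1·3433 + 3·-1297 + -3·486 + 2·-184 = -9150

-1,3,-3,2 ; -9150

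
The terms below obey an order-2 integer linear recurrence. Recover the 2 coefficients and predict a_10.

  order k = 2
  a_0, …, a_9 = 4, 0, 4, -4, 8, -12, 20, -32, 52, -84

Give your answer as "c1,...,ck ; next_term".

  a_2 = -1·0 + 1·4 = 4
  a_3 = -1·4 + 1·0 = -4
  a_4 = -1·-4 + 1·4 = 8
  a_5 = -1·8 + 1·-4 = -12
  a_6 = -1·-12 + 1·8 = 20
  a_7 = -1·20 + 1·-12 = -32
  a_8 = -1·-32 + 1·20 = 52
  a_9 = -1·52 + 1·-32 = -84
  a_10 = -1·-84 + 1·52 = 136

-1,1 ; 136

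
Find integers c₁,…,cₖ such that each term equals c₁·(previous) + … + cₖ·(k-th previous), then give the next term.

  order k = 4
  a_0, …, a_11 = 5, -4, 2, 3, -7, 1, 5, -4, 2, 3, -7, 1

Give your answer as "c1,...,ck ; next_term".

  a_4 = 0·3 + -1·2 + 0·-4 + -1·5 = -7
  a_5 = 0·-7 + -1·3 + 0·2 + -1·-4 = 1
  a_6 = 0·1 + -1·-7 + 0·3 + -1·2 = 5
  a_7 = 0·5 + -1·1 + 0·-7 + -1·3 = -4
  a_8 = 0·-4 + -1·5 + 0·1 + -1·-7 = 2
  a_9 = 0·2 + -1·-4 + 0·5 + -1·1 = 3
  a_10 = 0·3 + -1·2 + 0·-4 + -1·5 = -7
  a_11 = 0·-7 + -1·3 + 0·2 + -1·-4 = 1
  a_12 = 0·1 + -1·-7 + 0·3 + -1·2 = 5

0,-1,0,-1 ; 5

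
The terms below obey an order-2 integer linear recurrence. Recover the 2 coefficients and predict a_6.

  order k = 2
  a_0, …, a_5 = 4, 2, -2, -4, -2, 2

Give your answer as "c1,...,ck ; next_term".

  a_2 = 1·2 + -1·4 = -2
  a_3 = 1·-2 + -1·2 = -4
  a_4 = 1·-4 + -1·-2 = -2
  a_5 = 1·-2 + -1·-4 = 2
  a_6 = 1·2 + -1·-2 = 4

1,-1 ; 4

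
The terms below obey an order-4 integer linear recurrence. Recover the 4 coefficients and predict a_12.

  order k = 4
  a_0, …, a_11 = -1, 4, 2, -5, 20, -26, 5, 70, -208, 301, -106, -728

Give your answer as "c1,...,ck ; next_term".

  a_4 = -1·-5 + 0·2 + 3·4 + -3·-1 = 20
  a_5 = -1·20 + 0·-5 + 3·2 + -3·4 = -26
  a_6 = -1·-26 + 0·20 + 3·-5 + -3·2 = 5
  a_7 = -1·5 + 0·-26 + 3·20 + -3·-5 = 70
  a_8 = -1·70 + 0·5 + 3·-26 + -3·20 = -208
  a_9 = -1·-208 + 0·70 + 3·5 + -3·-26 = 301
  a_10 = -1·301 + 0·-208 + 3·70 + -3·5 = -106
  a_11 = -1·-106 + 0·301 + 3·-208 + -3·70 = -728
  a_12 = -1·-728 + 0·-106 + 3·301 + -3·-208 = 2255

-1,0,3,-3 ; 2255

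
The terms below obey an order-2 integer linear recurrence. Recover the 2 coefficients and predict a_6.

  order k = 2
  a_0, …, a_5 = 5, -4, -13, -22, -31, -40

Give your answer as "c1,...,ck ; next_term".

  a_2 = 2·-4 + -1·5 = -13
  a_3 = 2·-13 + -1·-4 = -22
  a_4 = 2·-22 + -1·-13 = -31
  a_5 = 2·-31 + -1·-22 = -40
  a_6 = 2·-40 + -1·-31 = -49

2,-1 ; -49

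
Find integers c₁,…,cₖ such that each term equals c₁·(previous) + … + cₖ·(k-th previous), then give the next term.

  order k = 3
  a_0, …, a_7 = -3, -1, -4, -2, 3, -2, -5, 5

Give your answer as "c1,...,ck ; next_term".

0,-1,1 ; 3

  a_3 = 0·-4 + -1·-1 + 1·-3 = -2
  a_4 = 0·-2 + -1·-4 + 1·-1 = 3
  a_5 = 0·3 + -1·-2 + 1·-4 = -2
  a_6 = 0·-2 + -1·3 + 1·-2 = -5
  a_7 = 0·-5 + -1·-2 + 1·3 = 5
  a_8 = 0·5 + -1·-5 + 1·-2 = 3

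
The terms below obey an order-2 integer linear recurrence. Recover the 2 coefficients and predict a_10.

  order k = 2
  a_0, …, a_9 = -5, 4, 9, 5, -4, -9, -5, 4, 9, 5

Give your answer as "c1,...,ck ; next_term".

1,-1 ; -4

  a_2 = 1·4 + -1·-5 = 9
  a_3 = 1·9 + -1·4 = 5
  a_4 = 1·5 + -1·9 = -4
  a_5 = 1·-4 + -1·5 = -9
  a_6 = 1·-9 + -1·-4 = -5
  a_7 = 1·-5 + -1·-9 = 4
  a_8 = 1·4 + -1·-5 = 9
  a_9 = 1·9 + -1·4 = 5
  a_10 = 1·5 + -1·9 = -4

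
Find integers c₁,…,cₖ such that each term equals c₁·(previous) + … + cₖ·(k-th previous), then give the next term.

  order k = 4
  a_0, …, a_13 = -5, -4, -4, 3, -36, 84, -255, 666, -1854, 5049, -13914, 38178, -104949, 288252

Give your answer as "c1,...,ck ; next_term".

-3,0,3,3 ; -791964

  a_4 = -3·3 + 0·-4 + 3·-4 + 3·-5 = -36
  a_5 = -3·-36 + 0·3 + 3·-4 + 3·-4 = 84
  a_6 = -3·84 + 0·-36 + 3·3 + 3·-4 = -255
  a_7 = -3·-255 + 0·84 + 3·-36 + 3·3 = 666
  a_8 = -3·666 + 0·-255 + 3·84 + 3·-36 = -1854
  a_9 = -3·-1854 + 0·666 + 3·-255 + 3·84 = 5049
  a_10 = -3·5049 + 0·-1854 + 3·666 + 3·-255 = -13914
  a_11 = -3·-13914 + 0·5049 + 3·-1854 + 3·666 = 38178
  a_12 = -3·38178 + 0·-13914 + 3·5049 + 3·-1854 = -104949
  a_13 = -3·-104949 + 0·38178 + 3·-13914 + 3·5049 = 288252
  a_14 = -3·288252 + 0·-104949 + 3·38178 + 3·-13914 = -791964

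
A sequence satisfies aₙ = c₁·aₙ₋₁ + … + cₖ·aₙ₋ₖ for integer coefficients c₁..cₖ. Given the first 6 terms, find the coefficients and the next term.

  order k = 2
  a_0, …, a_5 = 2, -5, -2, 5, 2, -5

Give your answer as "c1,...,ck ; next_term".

  a_2 = 0·-5 + -1·2 = -2
  a_3 = 0·-2 + -1·-5 = 5
  a_4 = 0·5 + -1·-2 = 2
  a_5 = 0·2 + -1·5 = -5
  a_6 = 0·-5 + -1·2 = -2

0,-1 ; -2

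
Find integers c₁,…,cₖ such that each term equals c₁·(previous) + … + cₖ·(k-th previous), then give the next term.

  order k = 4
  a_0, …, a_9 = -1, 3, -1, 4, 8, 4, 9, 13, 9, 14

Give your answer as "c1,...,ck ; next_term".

1,0,1,-1 ; 18

  a_4 = 1·4 + 0·-1 + 1·3 + -1·-1 = 8
  a_5 = 1·8 + 0·4 + 1·-1 + -1·3 = 4
  a_6 = 1·4 + 0·8 + 1·4 + -1·-1 = 9
  a_7 = 1·9 + 0·4 + 1·8 + -1·4 = 13
  a_8 = 1·13 + 0·9 + 1·4 + -1·8 = 9
  a_9 = 1·9 + 0·13 + 1·9 + -1·4 = 14
  a_10 = 1·14 + 0·9 + 1·13 + -1·9 = 18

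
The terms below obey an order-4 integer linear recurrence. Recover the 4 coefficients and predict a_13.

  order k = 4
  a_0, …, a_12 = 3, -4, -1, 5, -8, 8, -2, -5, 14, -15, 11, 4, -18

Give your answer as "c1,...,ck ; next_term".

  a_4 = 0·5 + 1·-1 + 1·-4 + -1·3 = -8
  a_5 = 0·-8 + 1·5 + 1·-1 + -1·-4 = 8
  a_6 = 0·8 + 1·-8 + 1·5 + -1·-1 = -2
  a_7 = 0·-2 + 1·8 + 1·-8 + -1·5 = -5
  a_8 = 0·-5 + 1·-2 + 1·8 + -1·-8 = 14
  a_9 = 0·14 + 1·-5 + 1·-2 + -1·8 = -15
  a_10 = 0·-15 + 1·14 + 1·-5 + -1·-2 = 11
  a_11 = 0·11 + 1·-15 + 1·14 + -1·-5 = 4
  a_12 = 0·4 + 1·11 + 1·-15 + -1·14 = -18
  a_13 = 0·-18 + 1·4 + 1·11 + -1·-15 = 30

0,1,1,-1 ; 30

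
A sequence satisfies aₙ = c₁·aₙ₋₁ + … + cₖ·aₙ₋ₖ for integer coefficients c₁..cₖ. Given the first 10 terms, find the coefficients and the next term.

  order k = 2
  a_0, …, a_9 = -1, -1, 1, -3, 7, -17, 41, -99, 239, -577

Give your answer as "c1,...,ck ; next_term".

-2,1 ; 1393

  a_2 = -2·-1 + 1·-1 = 1
  a_3 = -2·1 + 1·-1 = -3
  a_4 = -2·-3 + 1·1 = 7
  a_5 = -2·7 + 1·-3 = -17
  a_6 = -2·-17 + 1·7 = 41
  a_7 = -2·41 + 1·-17 = -99
  a_8 = -2·-99 + 1·41 = 239
  a_9 = -2·239 + 1·-99 = -577
  a_10 = -2·-577 + 1·239 = 1393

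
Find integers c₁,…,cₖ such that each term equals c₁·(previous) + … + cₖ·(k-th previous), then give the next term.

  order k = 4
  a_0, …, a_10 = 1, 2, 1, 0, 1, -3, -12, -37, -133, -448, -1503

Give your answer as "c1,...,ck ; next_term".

  a_4 = 3·0 + 1·1 + 2·2 + -4·1 = 1
  a_5 = 3·1 + 1·0 + 2·1 + -4·2 = -3
  a_6 = 3·-3 + 1·1 + 2·0 + -4·1 = -12
  a_7 = 3·-12 + 1·-3 + 2·1 + -4·0 = -37
  a_8 = 3·-37 + 1·-12 + 2·-3 + -4·1 = -133
  a_9 = 3·-133 + 1·-37 + 2·-12 + -4·-3 = -448
  a_10 = 3·-448 + 1·-133 + 2·-37 + -4·-12 = -1503
  a_11 = 3·-1503 + 1·-448 + 2·-133 + -4·-37 = -5075

3,1,2,-4 ; -5075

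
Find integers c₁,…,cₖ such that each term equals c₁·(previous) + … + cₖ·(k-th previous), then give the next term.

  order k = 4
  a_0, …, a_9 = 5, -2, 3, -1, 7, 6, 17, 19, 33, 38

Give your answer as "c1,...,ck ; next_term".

2,0,-2,1 ; 55

  a_4 = 2·-1 + 0·3 + -2·-2 + 1·5 = 7
  a_5 = 2·7 + 0·-1 + -2·3 + 1·-2 = 6
  a_6 = 2·6 + 0·7 + -2·-1 + 1·3 = 17
  a_7 = 2·17 + 0·6 + -2·7 + 1·-1 = 19
  a_8 = 2·19 + 0·17 + -2·6 + 1·7 = 33
  a_9 = 2·33 + 0·19 + -2·17 + 1·6 = 38
  a_10 = 2·38 + 0·33 + -2·19 + 1·17 = 55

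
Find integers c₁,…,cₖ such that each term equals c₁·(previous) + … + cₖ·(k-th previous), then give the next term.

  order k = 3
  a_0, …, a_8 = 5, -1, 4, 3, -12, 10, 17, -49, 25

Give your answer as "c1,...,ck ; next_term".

  a_3 = -1·4 + -2·-1 + 1·5 = 3
  a_4 = -1·3 + -2·4 + 1·-1 = -12
  a_5 = -1·-12 + -2·3 + 1·4 = 10
  a_6 = -1·10 + -2·-12 + 1·3 = 17
  a_7 = -1·17 + -2·10 + 1·-12 = -49
  a_8 = -1·-49 + -2·17 + 1·10 = 25
  a_9 = -1·25 + -2·-49 + 1·17 = 90

-1,-2,1 ; 90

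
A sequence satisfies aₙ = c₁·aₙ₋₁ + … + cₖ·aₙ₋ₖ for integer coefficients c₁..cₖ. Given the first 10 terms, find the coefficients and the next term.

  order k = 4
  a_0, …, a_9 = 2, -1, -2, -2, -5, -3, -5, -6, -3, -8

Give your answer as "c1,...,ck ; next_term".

0,1,1,-1 ; -4

  a_4 = 0·-2 + 1·-2 + 1·-1 + -1·2 = -5
  a_5 = 0·-5 + 1·-2 + 1·-2 + -1·-1 = -3
  a_6 = 0·-3 + 1·-5 + 1·-2 + -1·-2 = -5
  a_7 = 0·-5 + 1·-3 + 1·-5 + -1·-2 = -6
  a_8 = 0·-6 + 1·-5 + 1·-3 + -1·-5 = -3
  a_9 = 0·-3 + 1·-6 + 1·-5 + -1·-3 = -8
  a_10 = 0·-8 + 1·-3 + 1·-6 + -1·-5 = -4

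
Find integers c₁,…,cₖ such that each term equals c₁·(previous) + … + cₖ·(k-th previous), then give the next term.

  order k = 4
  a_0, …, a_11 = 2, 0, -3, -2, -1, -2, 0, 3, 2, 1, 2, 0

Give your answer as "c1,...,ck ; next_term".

  a_4 = 1·-2 + -1·-3 + 1·0 + -1·2 = -1
  a_5 = 1·-1 + -1·-2 + 1·-3 + -1·0 = -2
  a_6 = 1·-2 + -1·-1 + 1·-2 + -1·-3 = 0
  a_7 = 1·0 + -1·-2 + 1·-1 + -1·-2 = 3
  a_8 = 1·3 + -1·0 + 1·-2 + -1·-1 = 2
  a_9 = 1·2 + -1·3 + 1·0 + -1·-2 = 1
  a_10 = 1·1 + -1·2 + 1·3 + -1·0 = 2
  a_11 = 1·2 + -1·1 + 1·2 + -1·3 = 0
  a_12 = 1·0 + -1·2 + 1·1 + -1·2 = -3

1,-1,1,-1 ; -3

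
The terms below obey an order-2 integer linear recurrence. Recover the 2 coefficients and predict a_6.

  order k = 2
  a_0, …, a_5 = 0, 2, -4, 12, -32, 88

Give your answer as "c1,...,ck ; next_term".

-2,2 ; -240

  a_2 = -2·2 + 2·0 = -4
  a_3 = -2·-4 + 2·2 = 12
  a_4 = -2·12 + 2·-4 = -32
  a_5 = -2·-32 + 2·12 = 88
  a_6 = -2·88 + 2·-32 = -240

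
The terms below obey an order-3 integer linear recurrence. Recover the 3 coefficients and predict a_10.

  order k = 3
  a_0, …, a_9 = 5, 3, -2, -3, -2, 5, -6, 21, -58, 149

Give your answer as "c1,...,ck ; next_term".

  a_3 = -2·-2 + 1·3 + -2·5 = -3
  a_4 = -2·-3 + 1·-2 + -2·3 = -2
  a_5 = -2·-2 + 1·-3 + -2·-2 = 5
  a_6 = -2·5 + 1·-2 + -2·-3 = -6
  a_7 = -2·-6 + 1·5 + -2·-2 = 21
  a_8 = -2·21 + 1·-6 + -2·5 = -58
  a_9 = -2·-58 + 1·21 + -2·-6 = 149
  a_10 = -2·149 + 1·-58 + -2·21 = -398

-2,1,-2 ; -398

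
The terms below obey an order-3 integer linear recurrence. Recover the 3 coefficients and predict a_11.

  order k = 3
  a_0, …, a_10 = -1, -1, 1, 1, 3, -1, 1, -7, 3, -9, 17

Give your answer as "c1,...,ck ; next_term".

  a_3 = 0·1 + 1·-1 + -2·-1 = 1
  a_4 = 0·1 + 1·1 + -2·-1 = 3
  a_5 = 0·3 + 1·1 + -2·1 = -1
  a_6 = 0·-1 + 1·3 + -2·1 = 1
  a_7 = 0·1 + 1·-1 + -2·3 = -7
  a_8 = 0·-7 + 1·1 + -2·-1 = 3
  a_9 = 0·3 + 1·-7 + -2·1 = -9
  a_10 = 0·-9 + 1·3 + -2·-7 = 17
  a_11 = 0·17 + 1·-9 + -2·3 = -15

0,1,-2 ; -15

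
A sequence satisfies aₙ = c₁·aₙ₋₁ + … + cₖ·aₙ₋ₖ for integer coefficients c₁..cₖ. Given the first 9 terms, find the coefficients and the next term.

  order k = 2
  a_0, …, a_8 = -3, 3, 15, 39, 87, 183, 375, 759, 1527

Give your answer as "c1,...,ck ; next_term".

  a_2 = 3·3 + -2·-3 = 15
  a_3 = 3·15 + -2·3 = 39
  a_4 = 3·39 + -2·15 = 87
  a_5 = 3·87 + -2·39 = 183
  a_6 = 3·183 + -2·87 = 375
  a_7 = 3·375 + -2·183 = 759
  a_8 = 3·759 + -2·375 = 1527
  a_9 = 3·1527 + -2·759 = 3063

3,-2 ; 3063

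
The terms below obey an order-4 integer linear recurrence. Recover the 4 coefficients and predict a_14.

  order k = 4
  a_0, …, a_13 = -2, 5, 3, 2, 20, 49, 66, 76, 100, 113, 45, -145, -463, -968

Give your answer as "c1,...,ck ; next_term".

3,-4,4,-3 ; -1767

  a_4 = 3·2 + -4·3 + 4·5 + -3·-2 = 20
  a_5 = 3·20 + -4·2 + 4·3 + -3·5 = 49
  a_6 = 3·49 + -4·20 + 4·2 + -3·3 = 66
  a_7 = 3·66 + -4·49 + 4·20 + -3·2 = 76
  a_8 = 3·76 + -4·66 + 4·49 + -3·20 = 100
  a_9 = 3·100 + -4·76 + 4·66 + -3·49 = 113
  a_10 = 3·113 + -4·100 + 4·76 + -3·66 = 45
  a_11 = 3·45 + -4·113 + 4·100 + -3·76 = -145
  a_12 = 3·-145 + -4·45 + 4·113 + -3·100 = -463
  a_13 = 3·-463 + -4·-145 + 4·45 + -3·113 = -968
  a_14 = 3·-968 + -4·-463 + 4·-145 + -3·45 = -1767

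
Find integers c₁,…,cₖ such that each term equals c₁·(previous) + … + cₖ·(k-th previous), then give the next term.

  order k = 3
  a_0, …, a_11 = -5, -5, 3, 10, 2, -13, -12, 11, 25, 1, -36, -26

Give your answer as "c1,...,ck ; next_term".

  a_3 = 0·3 + -1·-5 + -1·-5 = 10
  a_4 = 0·10 + -1·3 + -1·-5 = 2
  a_5 = 0·2 + -1·10 + -1·3 = -13
  a_6 = 0·-13 + -1·2 + -1·10 = -12
  a_7 = 0·-12 + -1·-13 + -1·2 = 11
  a_8 = 0·11 + -1·-12 + -1·-13 = 25
  a_9 = 0·25 + -1·11 + -1·-12 = 1
  a_10 = 0·1 + -1·25 + -1·11 = -36
  a_11 = 0·-36 + -1·1 + -1·25 = -26
  a_12 = 0·-26 + -1·-36 + -1·1 = 35

0,-1,-1 ; 35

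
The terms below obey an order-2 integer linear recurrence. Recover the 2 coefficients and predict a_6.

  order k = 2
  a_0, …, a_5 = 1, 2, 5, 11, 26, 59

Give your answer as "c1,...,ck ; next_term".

  a_2 = 1·2 + 3·1 = 5
  a_3 = 1·5 + 3·2 = 11
  a_4 = 1·11 + 3·5 = 26
  a_5 = 1·26 + 3·11 = 59
  a_6 = 1·59 + 3·26 = 137

1,3 ; 137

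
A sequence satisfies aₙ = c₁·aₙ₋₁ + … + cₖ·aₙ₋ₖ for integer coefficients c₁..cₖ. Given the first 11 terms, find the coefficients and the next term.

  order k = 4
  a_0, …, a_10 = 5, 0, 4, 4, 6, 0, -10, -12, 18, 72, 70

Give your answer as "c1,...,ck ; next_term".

  a_4 = 2·4 + -3·4 + 0·0 + 2·5 = 6
  a_5 = 2·6 + -3·4 + 0·4 + 2·0 = 0
  a_6 = 2·0 + -3·6 + 0·4 + 2·4 = -10
  a_7 = 2·-10 + -3·0 + 0·6 + 2·4 = -12
  a_8 = 2·-12 + -3·-10 + 0·0 + 2·6 = 18
  a_9 = 2·18 + -3·-12 + 0·-10 + 2·0 = 72
  a_10 = 2·72 + -3·18 + 0·-12 + 2·-10 = 70
  a_11 = 2·70 + -3·72 + 0·18 + 2·-12 = -100

2,-3,0,2 ; -100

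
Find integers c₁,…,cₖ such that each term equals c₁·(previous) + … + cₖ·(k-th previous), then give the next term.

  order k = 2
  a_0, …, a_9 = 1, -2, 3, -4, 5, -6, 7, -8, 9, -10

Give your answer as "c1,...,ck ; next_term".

  a_2 = -2·-2 + -1·1 = 3
  a_3 = -2·3 + -1·-2 = -4
  a_4 = -2·-4 + -1·3 = 5
  a_5 = -2·5 + -1·-4 = -6
  a_6 = -2·-6 + -1·5 = 7
  a_7 = -2·7 + -1·-6 = -8
  a_8 = -2·-8 + -1·7 = 9
  a_9 = -2·9 + -1·-8 = -10
  a_10 = -2·-10 + -1·9 = 11

-2,-1 ; 11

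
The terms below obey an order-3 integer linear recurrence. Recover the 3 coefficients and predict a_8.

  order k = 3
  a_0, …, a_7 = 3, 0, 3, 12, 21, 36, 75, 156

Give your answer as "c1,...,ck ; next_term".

2,-1,2 ; 309

  a_3 = 2·3 + -1·0 + 2·3 = 12
  a_4 = 2·12 + -1·3 + 2·0 = 21
  a_5 = 2·21 + -1·12 + 2·3 = 36
  a_6 = 2·36 + -1·21 + 2·12 = 75
  a_7 = 2·75 + -1·36 + 2·21 = 156
  a_8 = 2·156 + -1·75 + 2·36 = 309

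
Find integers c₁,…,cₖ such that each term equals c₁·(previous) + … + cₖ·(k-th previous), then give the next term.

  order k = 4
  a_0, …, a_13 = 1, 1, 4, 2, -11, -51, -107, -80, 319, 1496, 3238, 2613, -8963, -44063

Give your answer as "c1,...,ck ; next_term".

  a_4 = 3·2 + -4·4 + -3·1 + 2·1 = -11
  a_5 = 3·-11 + -4·2 + -3·4 + 2·1 = -51
  a_6 = 3·-51 + -4·-11 + -3·2 + 2·4 = -107
  a_7 = 3·-107 + -4·-51 + -3·-11 + 2·2 = -80
  a_8 = 3·-80 + -4·-107 + -3·-51 + 2·-11 = 319
  a_9 = 3·319 + -4·-80 + -3·-107 + 2·-51 = 1496
  a_10 = 3·1496 + -4·319 + -3·-80 + 2·-107 = 3238
  a_11 = 3·3238 + -4·1496 + -3·319 + 2·-80 = 2613
  a_12 = 3·2613 + -4·3238 + -3·1496 + 2·319 = -8963
  a_13 = 3·-8963 + -4·2613 + -3·3238 + 2·1496 = -44063
  a_14 = 3·-44063 + -4·-8963 + -3·2613 + 2·3238 = -97700

3,-4,-3,2 ; -97700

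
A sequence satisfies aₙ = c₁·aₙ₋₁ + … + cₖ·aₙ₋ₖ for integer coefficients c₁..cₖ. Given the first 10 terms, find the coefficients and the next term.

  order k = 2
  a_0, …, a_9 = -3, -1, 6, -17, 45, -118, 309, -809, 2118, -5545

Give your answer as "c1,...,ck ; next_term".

-3,-1 ; 14517

  a_2 = -3·-1 + -1·-3 = 6
  a_3 = -3·6 + -1·-1 = -17
  a_4 = -3·-17 + -1·6 = 45
  a_5 = -3·45 + -1·-17 = -118
  a_6 = -3·-118 + -1·45 = 309
  a_7 = -3·309 + -1·-118 = -809
  a_8 = -3·-809 + -1·309 = 2118
  a_9 = -3·2118 + -1·-809 = -5545
  a_10 = -3·-5545 + -1·2118 = 14517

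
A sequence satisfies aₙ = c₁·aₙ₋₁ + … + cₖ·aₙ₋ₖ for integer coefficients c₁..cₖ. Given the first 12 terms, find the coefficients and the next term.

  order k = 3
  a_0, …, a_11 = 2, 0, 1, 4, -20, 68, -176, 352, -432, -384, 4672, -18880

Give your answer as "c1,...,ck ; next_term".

  a_3 = -4·1 + -4·0 + 4·2 = 4
  a_4 = -4·4 + -4·1 + 4·0 = -20
  a_5 = -4·-20 + -4·4 + 4·1 = 68
  a_6 = -4·68 + -4·-20 + 4·4 = -176
  a_7 = -4·-176 + -4·68 + 4·-20 = 352
  a_8 = -4·352 + -4·-176 + 4·68 = -432
  a_9 = -4·-432 + -4·352 + 4·-176 = -384
  a_10 = -4·-384 + -4·-432 + 4·352 = 4672
  a_11 = -4·4672 + -4·-384 + 4·-432 = -18880
  a_12 = -4·-18880 + -4·4672 + 4·-384 = 55296

-4,-4,4 ; 55296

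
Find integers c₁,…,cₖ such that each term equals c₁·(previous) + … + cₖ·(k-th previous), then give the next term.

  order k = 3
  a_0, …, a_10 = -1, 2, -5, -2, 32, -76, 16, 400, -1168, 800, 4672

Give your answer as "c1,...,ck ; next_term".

-2,-4,4 ; -17216

  a_3 = -2·-5 + -4·2 + 4·-1 = -2
  a_4 = -2·-2 + -4·-5 + 4·2 = 32
  a_5 = -2·32 + -4·-2 + 4·-5 = -76
  a_6 = -2·-76 + -4·32 + 4·-2 = 16
  a_7 = -2·16 + -4·-76 + 4·32 = 400
  a_8 = -2·400 + -4·16 + 4·-76 = -1168
  a_9 = -2·-1168 + -4·400 + 4·16 = 800
  a_10 = -2·800 + -4·-1168 + 4·400 = 4672
  a_11 = -2·4672 + -4·800 + 4·-1168 = -17216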